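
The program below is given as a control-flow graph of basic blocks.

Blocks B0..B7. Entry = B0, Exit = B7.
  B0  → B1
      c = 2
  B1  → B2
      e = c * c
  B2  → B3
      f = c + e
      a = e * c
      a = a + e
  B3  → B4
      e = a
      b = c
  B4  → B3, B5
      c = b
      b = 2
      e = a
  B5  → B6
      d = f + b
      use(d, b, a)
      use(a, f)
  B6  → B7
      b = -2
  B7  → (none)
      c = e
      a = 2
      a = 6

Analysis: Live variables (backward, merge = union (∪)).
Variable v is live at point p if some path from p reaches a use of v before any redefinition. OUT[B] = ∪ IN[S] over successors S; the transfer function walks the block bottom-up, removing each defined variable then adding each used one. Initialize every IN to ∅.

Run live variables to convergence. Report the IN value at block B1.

Answer: {c}

Trace:
Per-block solution:
  B0:   IN={}   OUT={c}
  B1:   IN={c}   OUT={c, e}
  B2:   IN={c, e}   OUT={a, c, f}
  B3:   IN={a, c, f}   OUT={a, b, f}
  B4:   IN={a, b, f}   OUT={a, b, c, e, f}
  B5:   IN={a, b, e, f}   OUT={e}
  B6:   IN={e}   OUT={e}
  B7:   IN={e}   OUT={}

Merge at B1: OUT[B1] = IN[B2] = {c, e}
Applying B1's transfer function to that OUT value gives IN[B1] (row B1 above).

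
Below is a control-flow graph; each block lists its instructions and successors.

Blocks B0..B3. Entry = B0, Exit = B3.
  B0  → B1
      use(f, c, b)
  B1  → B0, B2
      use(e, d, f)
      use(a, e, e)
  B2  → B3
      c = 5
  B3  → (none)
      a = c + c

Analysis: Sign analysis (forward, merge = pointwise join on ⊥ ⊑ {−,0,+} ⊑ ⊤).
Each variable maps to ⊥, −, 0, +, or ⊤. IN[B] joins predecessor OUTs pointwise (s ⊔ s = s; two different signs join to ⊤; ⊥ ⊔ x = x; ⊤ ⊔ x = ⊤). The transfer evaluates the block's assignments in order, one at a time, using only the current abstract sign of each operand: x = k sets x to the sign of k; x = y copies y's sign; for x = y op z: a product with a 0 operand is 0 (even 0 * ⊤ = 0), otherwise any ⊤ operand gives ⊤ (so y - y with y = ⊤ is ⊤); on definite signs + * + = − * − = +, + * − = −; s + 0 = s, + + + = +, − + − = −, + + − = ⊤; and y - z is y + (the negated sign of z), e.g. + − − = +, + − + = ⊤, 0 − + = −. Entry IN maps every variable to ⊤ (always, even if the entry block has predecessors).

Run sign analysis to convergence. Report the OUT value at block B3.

Answer: {a: +, b: ⊤, c: +, d: ⊤, e: ⊤, f: ⊤}

Derivation:
Converged values:
  B0:   IN=(all ⊤)   OUT=(all ⊤)
  B1:   IN=(all ⊤)   OUT=(all ⊤)
  B2:   IN=(all ⊤)   OUT={c:+; rest ⊤}
  B3:   IN={c:+; rest ⊤}   OUT={a:+, c:+; rest ⊤}

Merge at B3: IN[B3] = OUT[B2] = {a: ⊤, b: ⊤, c: +, d: ⊤, e: ⊤, f: ⊤}
Applying B3's transfer function to that IN value gives OUT[B3] (row B3 above).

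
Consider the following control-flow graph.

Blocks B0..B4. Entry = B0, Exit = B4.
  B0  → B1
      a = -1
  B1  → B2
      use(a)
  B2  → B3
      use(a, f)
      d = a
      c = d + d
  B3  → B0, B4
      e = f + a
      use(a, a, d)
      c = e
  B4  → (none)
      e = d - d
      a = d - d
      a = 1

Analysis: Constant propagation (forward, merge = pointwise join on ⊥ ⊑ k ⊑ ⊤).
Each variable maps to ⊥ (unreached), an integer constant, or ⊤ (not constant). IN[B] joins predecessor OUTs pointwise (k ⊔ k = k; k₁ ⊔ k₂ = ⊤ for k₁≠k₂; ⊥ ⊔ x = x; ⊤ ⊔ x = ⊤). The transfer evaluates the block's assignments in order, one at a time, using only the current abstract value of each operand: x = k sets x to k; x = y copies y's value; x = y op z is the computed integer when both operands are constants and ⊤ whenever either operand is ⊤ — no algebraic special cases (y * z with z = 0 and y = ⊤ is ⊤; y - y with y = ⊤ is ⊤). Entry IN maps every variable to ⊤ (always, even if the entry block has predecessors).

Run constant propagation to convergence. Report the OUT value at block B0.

Answer: {a: -1, b: ⊤, c: ⊤, d: ⊤, e: ⊤, f: ⊤}

Trace:
Fixpoint table:
  B0: | IN=(all ⊤) | OUT={a:-1; rest ⊤}
  B1: | IN={a:-1; rest ⊤} | OUT={a:-1; rest ⊤}
  B2: | IN={a:-1; rest ⊤} | OUT={a:-1, c:-2, d:-1; rest ⊤}
  B3: | IN={a:-1, c:-2, d:-1; rest ⊤} | OUT={a:-1, d:-1; rest ⊤}
  B4: | IN={a:-1, d:-1; rest ⊤} | OUT={a:1, d:-1, e:0; rest ⊤}

Merge at B0 (entry node, so the boundary value (all ⊤) is joined with the incoming edge(s)): IN[B0] = (all ⊤) ⊔ OUT[B3] = {a: ⊤, b: ⊤, c: ⊤, d: ⊤, e: ⊤, f: ⊤}
Applying B0's transfer function to that IN value gives OUT[B0] (row B0 above).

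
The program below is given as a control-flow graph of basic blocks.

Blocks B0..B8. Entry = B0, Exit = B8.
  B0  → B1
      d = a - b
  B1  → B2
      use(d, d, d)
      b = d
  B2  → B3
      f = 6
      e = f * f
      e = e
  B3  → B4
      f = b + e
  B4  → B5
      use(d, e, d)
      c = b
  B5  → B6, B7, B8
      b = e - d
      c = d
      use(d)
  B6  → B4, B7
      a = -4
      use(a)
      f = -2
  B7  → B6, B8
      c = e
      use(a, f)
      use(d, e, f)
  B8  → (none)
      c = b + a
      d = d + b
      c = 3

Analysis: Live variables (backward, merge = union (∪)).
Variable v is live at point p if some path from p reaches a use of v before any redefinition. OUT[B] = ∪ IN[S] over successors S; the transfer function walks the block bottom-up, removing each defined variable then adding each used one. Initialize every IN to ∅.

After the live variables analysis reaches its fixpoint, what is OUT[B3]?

Converged values:
  B0:  IN={a, b}  OUT={a, d}
  B1:  IN={a, d}  OUT={a, b, d}
  B2:  IN={a, b, d}  OUT={a, b, d, e}
  B3:  IN={a, b, d, e}  OUT={a, b, d, e, f}
  B4:  IN={a, b, d, e, f}  OUT={a, d, e, f}
  B5:  IN={a, d, e, f}  OUT={a, b, d, e, f}
  B6:  IN={b, d, e}  OUT={a, b, d, e, f}
  B7:  IN={a, b, d, e, f}  OUT={a, b, d, e}
  B8:  IN={a, b, d}  OUT={}

Merge at B3: OUT[B3] = IN[B4] = {a, b, d, e, f}

Answer: {a, b, d, e, f}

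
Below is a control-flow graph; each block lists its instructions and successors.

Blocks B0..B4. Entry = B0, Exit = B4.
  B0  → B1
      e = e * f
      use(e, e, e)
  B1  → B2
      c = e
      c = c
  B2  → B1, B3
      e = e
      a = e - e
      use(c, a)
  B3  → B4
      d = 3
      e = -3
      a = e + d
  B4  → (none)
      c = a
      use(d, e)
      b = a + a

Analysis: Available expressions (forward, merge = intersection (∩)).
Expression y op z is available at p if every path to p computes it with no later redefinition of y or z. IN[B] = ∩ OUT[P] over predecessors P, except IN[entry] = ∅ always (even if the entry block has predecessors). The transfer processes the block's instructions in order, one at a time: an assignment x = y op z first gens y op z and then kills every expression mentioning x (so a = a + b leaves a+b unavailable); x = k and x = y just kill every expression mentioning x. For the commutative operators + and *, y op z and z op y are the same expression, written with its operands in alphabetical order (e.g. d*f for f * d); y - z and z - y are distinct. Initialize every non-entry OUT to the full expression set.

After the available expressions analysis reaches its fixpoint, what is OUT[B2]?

Converged values:
  B0:   IN={}   OUT={}
  B1:   IN={}   OUT={}
  B2:   IN={}   OUT={e-e}
  B3:   IN={e-e}   OUT={d+e}
  B4:   IN={d+e}   OUT={a+a, d+e}

Merge at B2: IN[B2] = OUT[B1] = {}
Applying B2's transfer function to that IN value gives OUT[B2] (row B2 above).

Answer: {e-e}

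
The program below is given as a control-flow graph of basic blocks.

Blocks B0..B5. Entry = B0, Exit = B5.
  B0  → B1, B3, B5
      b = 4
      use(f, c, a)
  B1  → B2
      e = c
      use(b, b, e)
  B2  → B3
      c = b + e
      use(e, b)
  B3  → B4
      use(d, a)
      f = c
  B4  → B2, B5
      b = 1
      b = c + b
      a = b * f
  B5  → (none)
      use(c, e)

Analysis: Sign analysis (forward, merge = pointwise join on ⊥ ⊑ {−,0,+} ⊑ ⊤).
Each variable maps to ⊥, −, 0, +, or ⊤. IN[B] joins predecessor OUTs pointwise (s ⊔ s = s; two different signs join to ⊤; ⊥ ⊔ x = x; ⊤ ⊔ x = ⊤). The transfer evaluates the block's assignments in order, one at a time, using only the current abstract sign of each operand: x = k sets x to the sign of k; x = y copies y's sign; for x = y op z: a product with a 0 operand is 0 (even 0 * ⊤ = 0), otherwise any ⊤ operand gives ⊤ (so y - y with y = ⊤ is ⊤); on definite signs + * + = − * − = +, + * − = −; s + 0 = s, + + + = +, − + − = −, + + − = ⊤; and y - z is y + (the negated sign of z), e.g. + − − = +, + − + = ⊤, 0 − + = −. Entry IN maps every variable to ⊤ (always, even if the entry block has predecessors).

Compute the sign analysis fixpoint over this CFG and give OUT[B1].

Fixpoint table:
  B0:  IN=(all ⊤)  OUT={b:+; rest ⊤}
  B1:  IN={b:+; rest ⊤}  OUT={b:+; rest ⊤}
  B2:  IN=(all ⊤)  OUT=(all ⊤)
  B3:  IN=(all ⊤)  OUT=(all ⊤)
  B4:  IN=(all ⊤)  OUT=(all ⊤)
  B5:  IN=(all ⊤)  OUT=(all ⊤)

Merge at B1: IN[B1] = OUT[B0] = {a: ⊤, b: +, c: ⊤, d: ⊤, e: ⊤, f: ⊤}
Applying B1's transfer function to that IN value gives OUT[B1] (row B1 above).

Answer: {a: ⊤, b: +, c: ⊤, d: ⊤, e: ⊤, f: ⊤}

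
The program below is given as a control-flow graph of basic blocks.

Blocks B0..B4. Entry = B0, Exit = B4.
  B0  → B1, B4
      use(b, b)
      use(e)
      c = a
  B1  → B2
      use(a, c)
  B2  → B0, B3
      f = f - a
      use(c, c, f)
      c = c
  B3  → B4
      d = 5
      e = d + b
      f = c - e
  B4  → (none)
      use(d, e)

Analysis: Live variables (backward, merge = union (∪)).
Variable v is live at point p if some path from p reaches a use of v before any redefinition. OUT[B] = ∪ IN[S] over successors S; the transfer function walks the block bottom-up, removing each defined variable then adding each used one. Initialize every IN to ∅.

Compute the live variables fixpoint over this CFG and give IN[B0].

Answer: {a, b, d, e, f}

Trace:
Fixpoint table:
  B0:   IN={a, b, d, e, f}   OUT={a, b, c, d, e, f}
  B1:   IN={a, b, c, d, e, f}   OUT={a, b, c, d, e, f}
  B2:   IN={a, b, c, d, e, f}   OUT={a, b, c, d, e, f}
  B3:   IN={b, c}   OUT={d, e}
  B4:   IN={d, e}   OUT={}

Merge at B0: OUT[B0] = IN[B1] ⊔ IN[B4] = {a, b, c, d, e, f}
Applying B0's transfer function to that OUT value gives IN[B0] (row B0 above).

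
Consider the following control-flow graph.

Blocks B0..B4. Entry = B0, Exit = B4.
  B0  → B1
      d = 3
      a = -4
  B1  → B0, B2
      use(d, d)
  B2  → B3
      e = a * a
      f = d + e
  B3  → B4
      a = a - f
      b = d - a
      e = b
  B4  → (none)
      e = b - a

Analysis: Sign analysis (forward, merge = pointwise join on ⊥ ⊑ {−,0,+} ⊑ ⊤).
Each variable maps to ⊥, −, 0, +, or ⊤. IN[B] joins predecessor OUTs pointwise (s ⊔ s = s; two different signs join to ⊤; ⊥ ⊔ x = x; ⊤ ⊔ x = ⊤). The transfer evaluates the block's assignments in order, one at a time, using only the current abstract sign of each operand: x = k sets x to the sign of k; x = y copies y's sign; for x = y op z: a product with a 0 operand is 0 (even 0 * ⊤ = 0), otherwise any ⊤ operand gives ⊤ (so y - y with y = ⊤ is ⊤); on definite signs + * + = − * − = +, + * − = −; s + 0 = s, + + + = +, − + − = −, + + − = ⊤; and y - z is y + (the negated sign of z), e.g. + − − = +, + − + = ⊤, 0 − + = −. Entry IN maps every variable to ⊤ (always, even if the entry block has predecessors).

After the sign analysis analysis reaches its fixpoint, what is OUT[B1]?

Fixpoint table:
  B0:  IN=(all ⊤)  OUT={a:-, d:+; rest ⊤}
  B1:  IN={a:-, d:+; rest ⊤}  OUT={a:-, d:+; rest ⊤}
  B2:  IN={a:-, d:+; rest ⊤}  OUT={a:-, d:+, e:+, f:+; rest ⊤}
  B3:  IN={a:-, d:+, e:+, f:+; rest ⊤}  OUT={a:-, b:+, d:+, e:+, f:+; rest ⊤}
  B4:  IN={a:-, b:+, d:+, e:+, f:+; rest ⊤}  OUT={a:-, b:+, d:+, e:+, f:+; rest ⊤}

Merge at B1: IN[B1] = OUT[B0] = {a: -, b: ⊤, c: ⊤, d: +, e: ⊤, f: ⊤}
Applying B1's transfer function to that IN value gives OUT[B1] (row B1 above).

Answer: {a: -, b: ⊤, c: ⊤, d: +, e: ⊤, f: ⊤}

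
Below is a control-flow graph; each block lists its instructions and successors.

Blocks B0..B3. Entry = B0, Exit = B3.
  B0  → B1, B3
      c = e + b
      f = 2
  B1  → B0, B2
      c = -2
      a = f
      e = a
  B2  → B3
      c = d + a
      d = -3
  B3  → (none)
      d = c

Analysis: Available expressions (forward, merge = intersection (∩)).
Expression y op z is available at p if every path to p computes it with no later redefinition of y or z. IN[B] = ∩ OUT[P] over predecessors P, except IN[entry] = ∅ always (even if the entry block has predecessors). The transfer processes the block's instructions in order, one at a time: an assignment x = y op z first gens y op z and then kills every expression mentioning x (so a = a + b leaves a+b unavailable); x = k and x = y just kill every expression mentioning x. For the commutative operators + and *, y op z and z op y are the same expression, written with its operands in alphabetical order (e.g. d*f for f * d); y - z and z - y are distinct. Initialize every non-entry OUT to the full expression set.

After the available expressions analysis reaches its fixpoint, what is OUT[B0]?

Per-block solution:
  B0:   IN={}   OUT={b+e}
  B1:   IN={b+e}   OUT={}
  B2:   IN={}   OUT={}
  B3:   IN={}   OUT={}

Merge at B0 (entry node, so the boundary value {} is joined with the incoming edge(s)): IN[B0] = {} ∩ OUT[B1] = {}
Applying B0's transfer function to that IN value gives OUT[B0] (row B0 above).

Answer: {b+e}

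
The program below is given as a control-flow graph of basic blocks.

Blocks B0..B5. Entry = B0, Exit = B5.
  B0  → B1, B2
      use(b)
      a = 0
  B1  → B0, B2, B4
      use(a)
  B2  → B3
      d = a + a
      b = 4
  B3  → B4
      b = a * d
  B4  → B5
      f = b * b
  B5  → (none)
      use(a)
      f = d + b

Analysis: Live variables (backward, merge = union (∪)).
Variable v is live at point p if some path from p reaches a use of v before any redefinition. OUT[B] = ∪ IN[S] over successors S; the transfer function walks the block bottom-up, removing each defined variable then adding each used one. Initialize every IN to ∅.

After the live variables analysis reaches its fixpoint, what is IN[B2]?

Answer: {a}

Working:
Per-block solution:
  B0:  IN={b, d}  OUT={a, b, d}
  B1:  IN={a, b, d}  OUT={a, b, d}
  B2:  IN={a}  OUT={a, d}
  B3:  IN={a, d}  OUT={a, b, d}
  B4:  IN={a, b, d}  OUT={a, b, d}
  B5:  IN={a, b, d}  OUT={}

Merge at B2: OUT[B2] = IN[B3] = {a, d}
Applying B2's transfer function to that OUT value gives IN[B2] (row B2 above).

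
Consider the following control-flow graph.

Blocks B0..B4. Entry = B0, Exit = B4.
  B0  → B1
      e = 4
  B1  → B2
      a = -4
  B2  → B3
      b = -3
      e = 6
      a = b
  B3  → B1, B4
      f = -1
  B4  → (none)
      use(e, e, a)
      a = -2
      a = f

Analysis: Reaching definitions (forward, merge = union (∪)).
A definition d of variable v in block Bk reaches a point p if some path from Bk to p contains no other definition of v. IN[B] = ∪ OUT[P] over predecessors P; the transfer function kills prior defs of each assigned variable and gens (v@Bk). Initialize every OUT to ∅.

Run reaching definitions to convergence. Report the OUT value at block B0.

Fixpoint table:
  B0:   IN={}   OUT={e@B0}
  B1:   IN={a@B2, b@B2, e@B0, e@B2, f@B3}   OUT={a@B1, b@B2, e@B0, e@B2, f@B3}
  B2:   IN={a@B1, b@B2, e@B0, e@B2, f@B3}   OUT={a@B2, b@B2, e@B2, f@B3}
  B3:   IN={a@B2, b@B2, e@B2, f@B3}   OUT={a@B2, b@B2, e@B2, f@B3}
  B4:   IN={a@B2, b@B2, e@B2, f@B3}   OUT={a@B4, b@B2, e@B2, f@B3}

B0 is the boundary node: IN[B0] = {}
Applying B0's transfer function to that IN value gives OUT[B0] (row B0 above).

Answer: {e@B0}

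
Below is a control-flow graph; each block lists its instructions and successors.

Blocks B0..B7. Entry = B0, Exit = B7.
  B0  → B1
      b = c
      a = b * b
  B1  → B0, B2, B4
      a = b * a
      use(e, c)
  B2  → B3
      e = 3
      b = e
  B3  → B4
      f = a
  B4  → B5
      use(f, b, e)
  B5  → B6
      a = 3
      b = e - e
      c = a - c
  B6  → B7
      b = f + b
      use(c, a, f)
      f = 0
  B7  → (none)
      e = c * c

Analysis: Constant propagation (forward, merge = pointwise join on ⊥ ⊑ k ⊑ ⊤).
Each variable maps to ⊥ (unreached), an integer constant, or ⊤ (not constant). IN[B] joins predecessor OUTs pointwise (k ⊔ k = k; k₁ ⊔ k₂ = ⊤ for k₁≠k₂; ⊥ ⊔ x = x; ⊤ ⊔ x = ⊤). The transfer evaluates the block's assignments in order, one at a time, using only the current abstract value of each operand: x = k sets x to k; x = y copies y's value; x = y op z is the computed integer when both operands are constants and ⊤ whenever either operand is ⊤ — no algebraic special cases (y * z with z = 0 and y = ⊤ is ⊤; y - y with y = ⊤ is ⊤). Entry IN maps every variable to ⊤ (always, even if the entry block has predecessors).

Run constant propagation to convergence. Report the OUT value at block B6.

Fixpoint table:
  B0:  IN=(all ⊤)  OUT=(all ⊤)
  B1:  IN=(all ⊤)  OUT=(all ⊤)
  B2:  IN=(all ⊤)  OUT={b:3, e:3; rest ⊤}
  B3:  IN={b:3, e:3; rest ⊤}  OUT={b:3, e:3; rest ⊤}
  B4:  IN=(all ⊤)  OUT=(all ⊤)
  B5:  IN=(all ⊤)  OUT={a:3; rest ⊤}
  B6:  IN={a:3; rest ⊤}  OUT={a:3, f:0; rest ⊤}
  B7:  IN={a:3, f:0; rest ⊤}  OUT={a:3, f:0; rest ⊤}

Merge at B6: IN[B6] = OUT[B5] = {a: 3, b: ⊤, c: ⊤, d: ⊤, e: ⊤, f: ⊤}
Applying B6's transfer function to that IN value gives OUT[B6] (row B6 above).

Answer: {a: 3, b: ⊤, c: ⊤, d: ⊤, e: ⊤, f: 0}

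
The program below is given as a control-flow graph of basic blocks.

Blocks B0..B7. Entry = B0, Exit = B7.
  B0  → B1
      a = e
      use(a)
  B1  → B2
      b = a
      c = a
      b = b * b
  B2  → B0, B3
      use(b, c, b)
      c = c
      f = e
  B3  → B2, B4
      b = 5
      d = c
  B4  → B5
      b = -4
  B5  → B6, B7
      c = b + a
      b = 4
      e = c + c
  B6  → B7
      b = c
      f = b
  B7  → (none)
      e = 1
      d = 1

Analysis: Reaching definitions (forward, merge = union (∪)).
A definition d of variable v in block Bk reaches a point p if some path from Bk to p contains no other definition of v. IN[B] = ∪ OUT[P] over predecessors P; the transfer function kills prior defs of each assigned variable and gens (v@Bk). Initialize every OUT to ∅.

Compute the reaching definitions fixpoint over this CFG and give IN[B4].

Fixpoint table:
  B0:  IN={a@B0, b@B1, b@B3, c@B2, d@B3, f@B2}  OUT={a@B0, b@B1, b@B3, c@B2, d@B3, f@B2}
  B1:  IN={a@B0, b@B1, b@B3, c@B2, d@B3, f@B2}  OUT={a@B0, b@B1, c@B1, d@B3, f@B2}
  B2:  IN={a@B0, b@B1, b@B3, c@B1, c@B2, d@B3, f@B2}  OUT={a@B0, b@B1, b@B3, c@B2, d@B3, f@B2}
  B3:  IN={a@B0, b@B1, b@B3, c@B2, d@B3, f@B2}  OUT={a@B0, b@B3, c@B2, d@B3, f@B2}
  B4:  IN={a@B0, b@B3, c@B2, d@B3, f@B2}  OUT={a@B0, b@B4, c@B2, d@B3, f@B2}
  B5:  IN={a@B0, b@B4, c@B2, d@B3, f@B2}  OUT={a@B0, b@B5, c@B5, d@B3, e@B5, f@B2}
  B6:  IN={a@B0, b@B5, c@B5, d@B3, e@B5, f@B2}  OUT={a@B0, b@B6, c@B5, d@B3, e@B5, f@B6}
  B7:  IN={a@B0, b@B5, b@B6, c@B5, d@B3, e@B5, f@B2, f@B6}  OUT={a@B0, b@B5, b@B6, c@B5, d@B7, e@B7, f@B2, f@B6}

Merge at B4: IN[B4] = OUT[B3] = {a@B0, b@B3, c@B2, d@B3, f@B2}

Answer: {a@B0, b@B3, c@B2, d@B3, f@B2}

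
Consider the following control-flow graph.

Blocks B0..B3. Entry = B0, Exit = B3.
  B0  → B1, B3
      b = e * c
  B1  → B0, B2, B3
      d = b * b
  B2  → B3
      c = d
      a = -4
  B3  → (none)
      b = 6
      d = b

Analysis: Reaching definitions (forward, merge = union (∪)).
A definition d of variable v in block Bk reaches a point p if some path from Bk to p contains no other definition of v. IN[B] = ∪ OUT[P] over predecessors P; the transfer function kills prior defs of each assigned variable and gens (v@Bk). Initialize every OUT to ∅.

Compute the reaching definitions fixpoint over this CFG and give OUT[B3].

Answer: {a@B2, b@B3, c@B2, d@B3}

Trace:
Per-block solution:
  B0:   IN={b@B0, d@B1}   OUT={b@B0, d@B1}
  B1:   IN={b@B0, d@B1}   OUT={b@B0, d@B1}
  B2:   IN={b@B0, d@B1}   OUT={a@B2, b@B0, c@B2, d@B1}
  B3:   IN={a@B2, b@B0, c@B2, d@B1}   OUT={a@B2, b@B3, c@B2, d@B3}

Merge at B3: IN[B3] = OUT[B0] ⊔ OUT[B1] ⊔ OUT[B2] = {a@B2, b@B0, c@B2, d@B1}
Applying B3's transfer function to that IN value gives OUT[B3] (row B3 above).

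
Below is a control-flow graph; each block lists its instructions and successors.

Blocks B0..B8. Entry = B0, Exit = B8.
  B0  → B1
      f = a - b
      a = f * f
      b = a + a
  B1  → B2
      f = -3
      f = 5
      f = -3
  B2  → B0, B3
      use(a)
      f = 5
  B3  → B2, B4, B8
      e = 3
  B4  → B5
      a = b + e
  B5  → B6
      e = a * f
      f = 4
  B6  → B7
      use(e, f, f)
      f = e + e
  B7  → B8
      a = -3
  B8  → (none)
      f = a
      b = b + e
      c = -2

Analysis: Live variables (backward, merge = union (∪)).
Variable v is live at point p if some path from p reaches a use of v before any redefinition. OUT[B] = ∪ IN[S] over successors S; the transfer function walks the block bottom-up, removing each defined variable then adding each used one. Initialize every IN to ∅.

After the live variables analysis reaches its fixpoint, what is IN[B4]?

Answer: {b, e, f}

Trace:
Per-block solution:
  B0: | IN={a, b} | OUT={a, b}
  B1: | IN={a, b} | OUT={a, b}
  B2: | IN={a, b} | OUT={a, b, f}
  B3: | IN={a, b, f} | OUT={a, b, e, f}
  B4: | IN={b, e, f} | OUT={a, b, f}
  B5: | IN={a, b, f} | OUT={b, e, f}
  B6: | IN={b, e, f} | OUT={b, e}
  B7: | IN={b, e} | OUT={a, b, e}
  B8: | IN={a, b, e} | OUT={}

Merge at B4: OUT[B4] = IN[B5] = {a, b, f}
Applying B4's transfer function to that OUT value gives IN[B4] (row B4 above).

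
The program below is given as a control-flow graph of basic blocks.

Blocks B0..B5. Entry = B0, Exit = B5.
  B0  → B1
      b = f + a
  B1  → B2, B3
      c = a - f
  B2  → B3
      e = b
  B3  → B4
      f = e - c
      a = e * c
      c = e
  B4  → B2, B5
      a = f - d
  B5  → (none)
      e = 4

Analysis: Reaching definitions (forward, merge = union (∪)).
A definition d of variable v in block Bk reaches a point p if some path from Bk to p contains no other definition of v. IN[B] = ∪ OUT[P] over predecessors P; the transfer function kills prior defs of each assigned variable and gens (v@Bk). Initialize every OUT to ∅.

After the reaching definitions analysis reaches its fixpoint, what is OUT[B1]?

Answer: {b@B0, c@B1}

Working:
Converged values:
  B0:   IN={}   OUT={b@B0}
  B1:   IN={b@B0}   OUT={b@B0, c@B1}
  B2:   IN={a@B4, b@B0, c@B1, c@B3, e@B2, f@B3}   OUT={a@B4, b@B0, c@B1, c@B3, e@B2, f@B3}
  B3:   IN={a@B4, b@B0, c@B1, c@B3, e@B2, f@B3}   OUT={a@B3, b@B0, c@B3, e@B2, f@B3}
  B4:   IN={a@B3, b@B0, c@B3, e@B2, f@B3}   OUT={a@B4, b@B0, c@B3, e@B2, f@B3}
  B5:   IN={a@B4, b@B0, c@B3, e@B2, f@B3}   OUT={a@B4, b@B0, c@B3, e@B5, f@B3}

Merge at B1: IN[B1] = OUT[B0] = {b@B0}
Applying B1's transfer function to that IN value gives OUT[B1] (row B1 above).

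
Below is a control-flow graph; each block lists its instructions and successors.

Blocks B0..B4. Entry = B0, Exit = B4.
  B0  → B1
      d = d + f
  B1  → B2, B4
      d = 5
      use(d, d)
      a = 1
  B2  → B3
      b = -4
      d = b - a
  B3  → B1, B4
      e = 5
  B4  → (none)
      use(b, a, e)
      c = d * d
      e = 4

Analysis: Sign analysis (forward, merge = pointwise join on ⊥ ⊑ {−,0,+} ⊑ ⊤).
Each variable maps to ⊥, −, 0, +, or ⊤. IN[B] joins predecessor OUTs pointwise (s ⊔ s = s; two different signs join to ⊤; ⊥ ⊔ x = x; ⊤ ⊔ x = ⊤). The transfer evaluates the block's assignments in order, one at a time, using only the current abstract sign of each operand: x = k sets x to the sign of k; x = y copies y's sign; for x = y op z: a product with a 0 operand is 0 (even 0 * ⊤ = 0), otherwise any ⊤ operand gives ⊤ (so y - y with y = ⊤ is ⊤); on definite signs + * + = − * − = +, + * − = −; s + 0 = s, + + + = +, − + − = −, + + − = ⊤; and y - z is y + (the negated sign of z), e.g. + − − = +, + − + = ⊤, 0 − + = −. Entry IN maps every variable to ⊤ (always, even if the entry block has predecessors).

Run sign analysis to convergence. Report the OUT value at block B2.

Converged values:
  B0:  IN=(all ⊤)  OUT=(all ⊤)
  B1:  IN=(all ⊤)  OUT={a:+, d:+; rest ⊤}
  B2:  IN={a:+, d:+; rest ⊤}  OUT={a:+, b:-, d:-; rest ⊤}
  B3:  IN={a:+, b:-, d:-; rest ⊤}  OUT={a:+, b:-, d:-, e:+; rest ⊤}
  B4:  IN={a:+; rest ⊤}  OUT={a:+, e:+; rest ⊤}

Merge at B2: IN[B2] = OUT[B1] = {a: +, b: ⊤, c: ⊤, d: +, e: ⊤, f: ⊤}
Applying B2's transfer function to that IN value gives OUT[B2] (row B2 above).

Answer: {a: +, b: -, c: ⊤, d: -, e: ⊤, f: ⊤}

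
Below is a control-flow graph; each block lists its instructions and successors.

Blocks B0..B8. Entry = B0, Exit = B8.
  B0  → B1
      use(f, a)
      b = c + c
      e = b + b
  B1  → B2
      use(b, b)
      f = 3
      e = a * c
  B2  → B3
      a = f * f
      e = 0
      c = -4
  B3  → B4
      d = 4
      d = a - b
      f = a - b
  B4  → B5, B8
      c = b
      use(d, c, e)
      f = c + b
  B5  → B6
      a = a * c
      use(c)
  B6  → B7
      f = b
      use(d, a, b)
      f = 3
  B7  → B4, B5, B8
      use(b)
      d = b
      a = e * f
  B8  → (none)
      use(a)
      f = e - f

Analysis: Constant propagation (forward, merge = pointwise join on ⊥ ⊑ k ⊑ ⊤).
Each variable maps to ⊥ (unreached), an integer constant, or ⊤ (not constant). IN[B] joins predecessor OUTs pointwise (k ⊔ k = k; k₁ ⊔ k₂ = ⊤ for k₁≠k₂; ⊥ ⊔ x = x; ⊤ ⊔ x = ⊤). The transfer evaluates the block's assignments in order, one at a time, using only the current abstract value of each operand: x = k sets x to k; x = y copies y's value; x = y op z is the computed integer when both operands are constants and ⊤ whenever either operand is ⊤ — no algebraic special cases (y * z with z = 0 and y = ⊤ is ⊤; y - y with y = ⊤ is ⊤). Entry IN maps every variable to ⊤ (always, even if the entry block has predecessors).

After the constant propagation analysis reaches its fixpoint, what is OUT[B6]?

Fixpoint table:
  B0: | IN=(all ⊤) | OUT=(all ⊤)
  B1: | IN=(all ⊤) | OUT={f:3; rest ⊤}
  B2: | IN={f:3; rest ⊤} | OUT={a:9, c:-4, e:0, f:3; rest ⊤}
  B3: | IN={a:9, c:-4, e:0, f:3; rest ⊤} | OUT={a:9, c:-4, e:0; rest ⊤}
  B4: | IN={e:0; rest ⊤} | OUT={e:0; rest ⊤}
  B5: | IN={e:0; rest ⊤} | OUT={e:0; rest ⊤}
  B6: | IN={e:0; rest ⊤} | OUT={e:0, f:3; rest ⊤}
  B7: | IN={e:0, f:3; rest ⊤} | OUT={a:0, e:0, f:3; rest ⊤}
  B8: | IN={e:0; rest ⊤} | OUT={e:0; rest ⊤}

Merge at B6: IN[B6] = OUT[B5] = {a: ⊤, b: ⊤, c: ⊤, d: ⊤, e: 0, f: ⊤}
Applying B6's transfer function to that IN value gives OUT[B6] (row B6 above).

Answer: {a: ⊤, b: ⊤, c: ⊤, d: ⊤, e: 0, f: 3}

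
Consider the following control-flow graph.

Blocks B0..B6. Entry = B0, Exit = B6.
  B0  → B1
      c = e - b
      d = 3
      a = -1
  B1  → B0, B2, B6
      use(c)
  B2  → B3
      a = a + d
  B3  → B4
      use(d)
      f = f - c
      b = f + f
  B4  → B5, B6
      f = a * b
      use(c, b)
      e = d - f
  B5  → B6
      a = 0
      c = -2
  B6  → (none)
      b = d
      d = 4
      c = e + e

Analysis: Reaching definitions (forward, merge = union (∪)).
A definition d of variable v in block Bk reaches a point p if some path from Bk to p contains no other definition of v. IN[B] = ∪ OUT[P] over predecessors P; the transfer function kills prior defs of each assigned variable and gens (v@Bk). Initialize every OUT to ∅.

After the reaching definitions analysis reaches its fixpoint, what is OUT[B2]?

Answer: {a@B2, c@B0, d@B0}

Derivation:
Converged values:
  B0: | IN={a@B0, c@B0, d@B0} | OUT={a@B0, c@B0, d@B0}
  B1: | IN={a@B0, c@B0, d@B0} | OUT={a@B0, c@B0, d@B0}
  B2: | IN={a@B0, c@B0, d@B0} | OUT={a@B2, c@B0, d@B0}
  B3: | IN={a@B2, c@B0, d@B0} | OUT={a@B2, b@B3, c@B0, d@B0, f@B3}
  B4: | IN={a@B2, b@B3, c@B0, d@B0, f@B3} | OUT={a@B2, b@B3, c@B0, d@B0, e@B4, f@B4}
  B5: | IN={a@B2, b@B3, c@B0, d@B0, e@B4, f@B4} | OUT={a@B5, b@B3, c@B5, d@B0, e@B4, f@B4}
  B6: | IN={a@B0, a@B2, a@B5, b@B3, c@B0, c@B5, d@B0, e@B4, f@B4} | OUT={a@B0, a@B2, a@B5, b@B6, c@B6, d@B6, e@B4, f@B4}

Merge at B2: IN[B2] = OUT[B1] = {a@B0, c@B0, d@B0}
Applying B2's transfer function to that IN value gives OUT[B2] (row B2 above).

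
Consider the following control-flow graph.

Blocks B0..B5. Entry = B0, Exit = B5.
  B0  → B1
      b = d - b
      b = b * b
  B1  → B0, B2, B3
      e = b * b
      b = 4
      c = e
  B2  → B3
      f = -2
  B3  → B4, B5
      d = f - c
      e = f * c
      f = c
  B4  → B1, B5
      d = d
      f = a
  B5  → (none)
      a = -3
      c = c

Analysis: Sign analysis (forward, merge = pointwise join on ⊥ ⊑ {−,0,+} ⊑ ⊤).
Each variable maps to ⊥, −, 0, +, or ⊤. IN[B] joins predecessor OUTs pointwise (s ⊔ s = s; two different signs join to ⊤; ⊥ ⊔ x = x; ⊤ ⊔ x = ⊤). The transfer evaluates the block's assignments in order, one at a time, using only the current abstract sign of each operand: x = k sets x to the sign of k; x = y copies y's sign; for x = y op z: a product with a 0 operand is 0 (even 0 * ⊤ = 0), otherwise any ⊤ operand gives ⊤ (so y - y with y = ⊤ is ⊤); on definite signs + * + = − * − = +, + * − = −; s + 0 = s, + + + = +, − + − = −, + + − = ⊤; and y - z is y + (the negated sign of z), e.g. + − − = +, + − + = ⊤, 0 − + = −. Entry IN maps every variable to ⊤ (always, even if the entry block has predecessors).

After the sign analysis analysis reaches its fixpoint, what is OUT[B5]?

Converged values:
  B0:  IN=(all ⊤)  OUT=(all ⊤)
  B1:  IN=(all ⊤)  OUT={b:+; rest ⊤}
  B2:  IN={b:+; rest ⊤}  OUT={b:+, f:-; rest ⊤}
  B3:  IN={b:+; rest ⊤}  OUT={b:+; rest ⊤}
  B4:  IN={b:+; rest ⊤}  OUT={b:+; rest ⊤}
  B5:  IN={b:+; rest ⊤}  OUT={a:-, b:+; rest ⊤}

Merge at B5: IN[B5] = OUT[B3] ⊔ OUT[B4] = {a: ⊤, b: +, c: ⊤, d: ⊤, e: ⊤, f: ⊤}
Applying B5's transfer function to that IN value gives OUT[B5] (row B5 above).

Answer: {a: -, b: +, c: ⊤, d: ⊤, e: ⊤, f: ⊤}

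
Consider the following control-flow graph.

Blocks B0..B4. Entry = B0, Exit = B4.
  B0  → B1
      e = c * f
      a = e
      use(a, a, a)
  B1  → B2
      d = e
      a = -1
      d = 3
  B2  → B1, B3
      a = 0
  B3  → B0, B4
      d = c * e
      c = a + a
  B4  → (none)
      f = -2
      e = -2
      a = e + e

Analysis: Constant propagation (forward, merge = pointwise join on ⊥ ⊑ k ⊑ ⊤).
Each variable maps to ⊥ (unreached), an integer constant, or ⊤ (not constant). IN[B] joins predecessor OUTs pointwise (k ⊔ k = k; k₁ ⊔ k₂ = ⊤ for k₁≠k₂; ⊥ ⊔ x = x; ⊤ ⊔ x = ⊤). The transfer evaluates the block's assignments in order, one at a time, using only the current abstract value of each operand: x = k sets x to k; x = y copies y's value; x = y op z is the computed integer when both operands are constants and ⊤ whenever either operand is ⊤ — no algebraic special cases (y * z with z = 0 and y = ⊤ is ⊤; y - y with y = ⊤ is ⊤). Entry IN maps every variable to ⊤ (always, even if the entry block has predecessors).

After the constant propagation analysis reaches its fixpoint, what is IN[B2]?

Fixpoint table:
  B0:  IN=(all ⊤)  OUT=(all ⊤)
  B1:  IN=(all ⊤)  OUT={a:-1, d:3; rest ⊤}
  B2:  IN={a:-1, d:3; rest ⊤}  OUT={a:0, d:3; rest ⊤}
  B3:  IN={a:0, d:3; rest ⊤}  OUT={a:0, c:0; rest ⊤}
  B4:  IN={a:0, c:0; rest ⊤}  OUT={a:-4, c:0, e:-2, f:-2; rest ⊤}

Merge at B2: IN[B2] = OUT[B1] = {a: -1, b: ⊤, c: ⊤, d: 3, e: ⊤, f: ⊤}

Answer: {a: -1, b: ⊤, c: ⊤, d: 3, e: ⊤, f: ⊤}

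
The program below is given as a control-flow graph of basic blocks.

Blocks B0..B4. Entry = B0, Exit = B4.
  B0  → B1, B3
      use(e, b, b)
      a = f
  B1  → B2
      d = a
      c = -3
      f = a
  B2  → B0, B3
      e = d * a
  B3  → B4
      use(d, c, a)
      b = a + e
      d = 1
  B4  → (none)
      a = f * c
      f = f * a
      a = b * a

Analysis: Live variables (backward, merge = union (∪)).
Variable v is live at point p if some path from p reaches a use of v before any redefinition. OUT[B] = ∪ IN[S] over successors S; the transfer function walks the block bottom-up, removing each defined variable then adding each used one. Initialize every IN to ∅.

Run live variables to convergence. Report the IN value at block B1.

Answer: {a, b}

Derivation:
Fixpoint table:
  B0: | IN={b, c, d, e, f} | OUT={a, b, c, d, e, f}
  B1: | IN={a, b} | OUT={a, b, c, d, f}
  B2: | IN={a, b, c, d, f} | OUT={a, b, c, d, e, f}
  B3: | IN={a, c, d, e, f} | OUT={b, c, f}
  B4: | IN={b, c, f} | OUT={}

Merge at B1: OUT[B1] = IN[B2] = {a, b, c, d, f}
Applying B1's transfer function to that OUT value gives IN[B1] (row B1 above).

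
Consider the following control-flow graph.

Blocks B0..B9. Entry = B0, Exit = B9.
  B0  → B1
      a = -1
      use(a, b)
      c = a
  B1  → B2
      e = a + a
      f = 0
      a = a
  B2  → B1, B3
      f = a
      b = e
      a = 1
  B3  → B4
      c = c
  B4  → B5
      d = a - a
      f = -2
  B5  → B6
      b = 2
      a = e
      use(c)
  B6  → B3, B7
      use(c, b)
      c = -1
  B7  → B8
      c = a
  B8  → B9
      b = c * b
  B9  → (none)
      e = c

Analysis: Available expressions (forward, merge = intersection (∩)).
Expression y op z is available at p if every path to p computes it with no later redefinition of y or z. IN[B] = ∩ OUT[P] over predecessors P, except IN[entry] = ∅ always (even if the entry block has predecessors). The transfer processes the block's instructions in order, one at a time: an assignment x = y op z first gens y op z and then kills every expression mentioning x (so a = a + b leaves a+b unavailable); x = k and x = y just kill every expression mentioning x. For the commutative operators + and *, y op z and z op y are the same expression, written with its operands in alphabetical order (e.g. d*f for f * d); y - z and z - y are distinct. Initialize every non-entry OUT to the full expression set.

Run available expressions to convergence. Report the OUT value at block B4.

Fixpoint table:
  B0: | IN={} | OUT={}
  B1: | IN={} | OUT={}
  B2: | IN={} | OUT={}
  B3: | IN={} | OUT={}
  B4: | IN={} | OUT={a-a}
  B5: | IN={a-a} | OUT={}
  B6: | IN={} | OUT={}
  B7: | IN={} | OUT={}
  B8: | IN={} | OUT={}
  B9: | IN={} | OUT={}

Merge at B4: IN[B4] = OUT[B3] = {}
Applying B4's transfer function to that IN value gives OUT[B4] (row B4 above).

Answer: {a-a}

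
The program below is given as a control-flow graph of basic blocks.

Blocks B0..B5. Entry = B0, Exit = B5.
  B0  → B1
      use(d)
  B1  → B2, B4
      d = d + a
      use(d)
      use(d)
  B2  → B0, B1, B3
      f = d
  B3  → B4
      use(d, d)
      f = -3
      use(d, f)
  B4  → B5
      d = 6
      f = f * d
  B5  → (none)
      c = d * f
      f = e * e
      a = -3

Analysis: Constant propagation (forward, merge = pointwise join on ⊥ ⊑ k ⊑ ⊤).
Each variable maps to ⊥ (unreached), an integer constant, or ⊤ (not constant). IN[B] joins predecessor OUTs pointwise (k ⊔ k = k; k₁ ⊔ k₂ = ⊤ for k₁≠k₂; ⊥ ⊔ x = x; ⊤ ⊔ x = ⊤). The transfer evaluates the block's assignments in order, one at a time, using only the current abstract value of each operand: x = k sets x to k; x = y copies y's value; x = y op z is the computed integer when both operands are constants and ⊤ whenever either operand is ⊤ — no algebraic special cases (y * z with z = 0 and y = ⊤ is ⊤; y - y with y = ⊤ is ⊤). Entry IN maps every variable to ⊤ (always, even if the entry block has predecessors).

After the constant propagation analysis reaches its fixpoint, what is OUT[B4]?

Answer: {a: ⊤, b: ⊤, c: ⊤, d: 6, e: ⊤, f: ⊤}

Derivation:
Per-block solution:
  B0:   IN=(all ⊤)   OUT=(all ⊤)
  B1:   IN=(all ⊤)   OUT=(all ⊤)
  B2:   IN=(all ⊤)   OUT=(all ⊤)
  B3:   IN=(all ⊤)   OUT={f:-3; rest ⊤}
  B4:   IN=(all ⊤)   OUT={d:6; rest ⊤}
  B5:   IN={d:6; rest ⊤}   OUT={a:-3, d:6; rest ⊤}

Merge at B4: IN[B4] = OUT[B1] ⊔ OUT[B3] = {a: ⊤, b: ⊤, c: ⊤, d: ⊤, e: ⊤, f: ⊤}
Applying B4's transfer function to that IN value gives OUT[B4] (row B4 above).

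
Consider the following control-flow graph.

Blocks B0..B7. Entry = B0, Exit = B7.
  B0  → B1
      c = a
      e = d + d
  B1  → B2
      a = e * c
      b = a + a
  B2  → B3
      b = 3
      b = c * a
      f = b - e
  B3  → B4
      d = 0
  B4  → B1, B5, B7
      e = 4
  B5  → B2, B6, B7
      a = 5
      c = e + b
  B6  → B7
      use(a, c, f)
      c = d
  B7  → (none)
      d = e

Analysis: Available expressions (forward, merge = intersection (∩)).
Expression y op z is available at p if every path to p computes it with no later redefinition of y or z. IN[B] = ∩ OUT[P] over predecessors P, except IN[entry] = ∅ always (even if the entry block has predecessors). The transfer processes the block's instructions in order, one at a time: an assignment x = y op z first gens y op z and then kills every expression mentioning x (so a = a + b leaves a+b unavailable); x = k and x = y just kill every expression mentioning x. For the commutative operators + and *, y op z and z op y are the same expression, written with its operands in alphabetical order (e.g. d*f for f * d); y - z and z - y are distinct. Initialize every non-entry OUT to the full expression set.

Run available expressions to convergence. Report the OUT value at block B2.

Fixpoint table:
  B0:  IN={}  OUT={d+d}
  B1:  IN={}  OUT={a+a, c*e}
  B2:  IN={}  OUT={a*c, b-e}
  B3:  IN={a*c, b-e}  OUT={a*c, b-e}
  B4:  IN={a*c, b-e}  OUT={a*c}
  B5:  IN={a*c}  OUT={b+e}
  B6:  IN={b+e}  OUT={b+e}
  B7:  IN={}  OUT={}

Merge at B2: IN[B2] = OUT[B1] ∩ OUT[B5] = {}
Applying B2's transfer function to that IN value gives OUT[B2] (row B2 above).

Answer: {a*c, b-e}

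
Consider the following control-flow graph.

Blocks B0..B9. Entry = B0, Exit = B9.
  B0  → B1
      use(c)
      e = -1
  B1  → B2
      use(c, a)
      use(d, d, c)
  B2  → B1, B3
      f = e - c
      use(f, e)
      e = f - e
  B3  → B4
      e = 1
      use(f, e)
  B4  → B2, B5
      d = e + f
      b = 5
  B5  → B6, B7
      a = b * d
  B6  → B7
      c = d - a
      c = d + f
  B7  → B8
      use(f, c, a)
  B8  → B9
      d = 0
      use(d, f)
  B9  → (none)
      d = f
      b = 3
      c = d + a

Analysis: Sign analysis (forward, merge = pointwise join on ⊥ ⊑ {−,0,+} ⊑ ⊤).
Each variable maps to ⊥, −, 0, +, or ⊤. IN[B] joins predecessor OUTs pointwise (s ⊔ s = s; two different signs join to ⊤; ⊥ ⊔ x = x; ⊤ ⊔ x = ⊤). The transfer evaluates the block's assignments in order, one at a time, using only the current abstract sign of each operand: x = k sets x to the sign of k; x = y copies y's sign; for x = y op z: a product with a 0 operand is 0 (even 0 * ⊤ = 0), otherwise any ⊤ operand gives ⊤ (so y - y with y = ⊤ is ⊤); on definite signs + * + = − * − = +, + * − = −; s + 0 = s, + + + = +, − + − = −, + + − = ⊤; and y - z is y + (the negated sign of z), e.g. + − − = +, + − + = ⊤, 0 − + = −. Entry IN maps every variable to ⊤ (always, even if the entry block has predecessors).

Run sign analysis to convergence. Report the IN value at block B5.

Per-block solution:
  B0:  IN=(all ⊤)  OUT={e:-; rest ⊤}
  B1:  IN=(all ⊤)  OUT=(all ⊤)
  B2:  IN=(all ⊤)  OUT=(all ⊤)
  B3:  IN=(all ⊤)  OUT={e:+; rest ⊤}
  B4:  IN={e:+; rest ⊤}  OUT={b:+, e:+; rest ⊤}
  B5:  IN={b:+, e:+; rest ⊤}  OUT={b:+, e:+; rest ⊤}
  B6:  IN={b:+, e:+; rest ⊤}  OUT={b:+, e:+; rest ⊤}
  B7:  IN={b:+, e:+; rest ⊤}  OUT={b:+, e:+; rest ⊤}
  B8:  IN={b:+, e:+; rest ⊤}  OUT={b:+, d:0, e:+; rest ⊤}
  B9:  IN={b:+, d:0, e:+; rest ⊤}  OUT={b:+, e:+; rest ⊤}

Merge at B5: IN[B5] = OUT[B4] = {a: ⊤, b: +, c: ⊤, d: ⊤, e: +, f: ⊤}

Answer: {a: ⊤, b: +, c: ⊤, d: ⊤, e: +, f: ⊤}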